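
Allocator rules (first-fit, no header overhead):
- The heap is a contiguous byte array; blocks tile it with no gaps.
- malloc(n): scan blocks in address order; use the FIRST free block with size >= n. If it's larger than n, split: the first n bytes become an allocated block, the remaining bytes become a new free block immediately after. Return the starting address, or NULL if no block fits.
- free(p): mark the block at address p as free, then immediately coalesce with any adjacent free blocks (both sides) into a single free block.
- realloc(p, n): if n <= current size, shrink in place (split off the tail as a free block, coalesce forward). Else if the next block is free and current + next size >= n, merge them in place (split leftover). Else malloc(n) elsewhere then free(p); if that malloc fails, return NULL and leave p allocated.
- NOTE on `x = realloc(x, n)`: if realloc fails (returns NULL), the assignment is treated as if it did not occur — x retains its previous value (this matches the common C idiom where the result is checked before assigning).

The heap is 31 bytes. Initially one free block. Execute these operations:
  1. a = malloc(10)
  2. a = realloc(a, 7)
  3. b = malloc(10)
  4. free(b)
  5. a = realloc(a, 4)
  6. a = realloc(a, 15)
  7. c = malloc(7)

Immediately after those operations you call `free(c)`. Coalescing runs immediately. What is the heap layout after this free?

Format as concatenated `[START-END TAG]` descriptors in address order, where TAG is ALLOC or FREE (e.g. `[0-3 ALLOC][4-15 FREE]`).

Op 1: a = malloc(10) -> a = 0; heap: [0-9 ALLOC][10-30 FREE]
Op 2: a = realloc(a, 7) -> a = 0; heap: [0-6 ALLOC][7-30 FREE]
Op 3: b = malloc(10) -> b = 7; heap: [0-6 ALLOC][7-16 ALLOC][17-30 FREE]
Op 4: free(b) -> (freed b); heap: [0-6 ALLOC][7-30 FREE]
Op 5: a = realloc(a, 4) -> a = 0; heap: [0-3 ALLOC][4-30 FREE]
Op 6: a = realloc(a, 15) -> a = 0; heap: [0-14 ALLOC][15-30 FREE]
Op 7: c = malloc(7) -> c = 15; heap: [0-14 ALLOC][15-21 ALLOC][22-30 FREE]
free(c): c = 15 -> block [15-21 ALLOC]; mark free, coalesce with adjacent free neighbors -> [0-14 ALLOC][15-30 FREE]

Answer: [0-14 ALLOC][15-30 FREE]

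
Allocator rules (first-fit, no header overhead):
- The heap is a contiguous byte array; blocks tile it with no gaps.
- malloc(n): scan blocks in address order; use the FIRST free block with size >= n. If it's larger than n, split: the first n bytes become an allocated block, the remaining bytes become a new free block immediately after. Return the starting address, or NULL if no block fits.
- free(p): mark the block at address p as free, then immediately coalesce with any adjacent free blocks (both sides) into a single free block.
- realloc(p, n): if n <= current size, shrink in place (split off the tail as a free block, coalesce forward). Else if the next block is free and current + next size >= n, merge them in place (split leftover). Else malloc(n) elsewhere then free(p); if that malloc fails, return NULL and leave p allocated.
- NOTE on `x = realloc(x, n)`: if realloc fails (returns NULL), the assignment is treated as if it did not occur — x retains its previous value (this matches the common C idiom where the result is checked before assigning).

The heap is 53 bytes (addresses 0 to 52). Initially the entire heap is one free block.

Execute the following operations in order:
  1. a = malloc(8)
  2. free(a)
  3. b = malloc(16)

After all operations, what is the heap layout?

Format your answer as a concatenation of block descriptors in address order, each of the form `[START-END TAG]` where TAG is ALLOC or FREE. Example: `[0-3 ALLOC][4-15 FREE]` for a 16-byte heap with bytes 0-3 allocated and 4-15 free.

Op 1: a = malloc(8) -> a = 0; heap: [0-7 ALLOC][8-52 FREE]
Op 2: free(a) -> (freed a); heap: [0-52 FREE]
Op 3: b = malloc(16) -> b = 0; heap: [0-15 ALLOC][16-52 FREE]

Answer: [0-15 ALLOC][16-52 FREE]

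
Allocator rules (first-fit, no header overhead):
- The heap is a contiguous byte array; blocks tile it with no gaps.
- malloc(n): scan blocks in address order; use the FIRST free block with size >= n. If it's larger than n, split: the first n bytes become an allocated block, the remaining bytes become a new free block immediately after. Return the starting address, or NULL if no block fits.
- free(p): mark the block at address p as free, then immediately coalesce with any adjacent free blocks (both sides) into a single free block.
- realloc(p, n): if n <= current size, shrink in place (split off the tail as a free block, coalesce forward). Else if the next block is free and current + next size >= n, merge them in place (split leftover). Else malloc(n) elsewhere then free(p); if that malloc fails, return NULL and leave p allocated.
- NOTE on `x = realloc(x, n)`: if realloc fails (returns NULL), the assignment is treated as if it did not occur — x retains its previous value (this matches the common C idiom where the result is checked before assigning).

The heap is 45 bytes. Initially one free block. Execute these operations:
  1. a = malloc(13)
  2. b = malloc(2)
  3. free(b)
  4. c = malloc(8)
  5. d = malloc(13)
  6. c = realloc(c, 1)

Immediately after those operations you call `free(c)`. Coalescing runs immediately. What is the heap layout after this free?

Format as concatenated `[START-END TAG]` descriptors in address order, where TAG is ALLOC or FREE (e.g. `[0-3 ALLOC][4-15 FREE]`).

Answer: [0-12 ALLOC][13-20 FREE][21-33 ALLOC][34-44 FREE]

Derivation:
Op 1: a = malloc(13) -> a = 0; heap: [0-12 ALLOC][13-44 FREE]
Op 2: b = malloc(2) -> b = 13; heap: [0-12 ALLOC][13-14 ALLOC][15-44 FREE]
Op 3: free(b) -> (freed b); heap: [0-12 ALLOC][13-44 FREE]
Op 4: c = malloc(8) -> c = 13; heap: [0-12 ALLOC][13-20 ALLOC][21-44 FREE]
Op 5: d = malloc(13) -> d = 21; heap: [0-12 ALLOC][13-20 ALLOC][21-33 ALLOC][34-44 FREE]
Op 6: c = realloc(c, 1) -> c = 13; heap: [0-12 ALLOC][13-13 ALLOC][14-20 FREE][21-33 ALLOC][34-44 FREE]
free(c): c = 13 -> block [13-13 ALLOC]; mark free, coalesce with adjacent free neighbors -> [0-12 ALLOC][13-20 FREE][21-33 ALLOC][34-44 FREE]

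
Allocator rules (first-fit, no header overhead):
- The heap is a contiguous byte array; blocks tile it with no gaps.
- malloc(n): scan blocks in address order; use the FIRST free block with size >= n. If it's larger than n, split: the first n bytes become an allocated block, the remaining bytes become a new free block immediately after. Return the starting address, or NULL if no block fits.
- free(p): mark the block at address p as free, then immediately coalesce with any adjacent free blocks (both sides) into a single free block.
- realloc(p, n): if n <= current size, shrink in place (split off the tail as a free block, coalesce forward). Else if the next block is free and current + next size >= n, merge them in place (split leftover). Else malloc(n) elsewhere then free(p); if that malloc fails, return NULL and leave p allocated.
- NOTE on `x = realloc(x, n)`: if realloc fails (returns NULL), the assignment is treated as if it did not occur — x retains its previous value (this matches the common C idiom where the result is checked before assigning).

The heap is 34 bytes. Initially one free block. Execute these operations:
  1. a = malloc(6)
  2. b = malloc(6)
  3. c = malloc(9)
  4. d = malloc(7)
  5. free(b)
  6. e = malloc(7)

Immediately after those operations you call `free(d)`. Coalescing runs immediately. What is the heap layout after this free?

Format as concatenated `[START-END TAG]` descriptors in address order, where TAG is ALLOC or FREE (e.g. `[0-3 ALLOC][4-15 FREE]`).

Answer: [0-5 ALLOC][6-11 FREE][12-20 ALLOC][21-33 FREE]

Derivation:
Op 1: a = malloc(6) -> a = 0; heap: [0-5 ALLOC][6-33 FREE]
Op 2: b = malloc(6) -> b = 6; heap: [0-5 ALLOC][6-11 ALLOC][12-33 FREE]
Op 3: c = malloc(9) -> c = 12; heap: [0-5 ALLOC][6-11 ALLOC][12-20 ALLOC][21-33 FREE]
Op 4: d = malloc(7) -> d = 21; heap: [0-5 ALLOC][6-11 ALLOC][12-20 ALLOC][21-27 ALLOC][28-33 FREE]
Op 5: free(b) -> (freed b); heap: [0-5 ALLOC][6-11 FREE][12-20 ALLOC][21-27 ALLOC][28-33 FREE]
Op 6: e = malloc(7) -> e = NULL; heap: [0-5 ALLOC][6-11 FREE][12-20 ALLOC][21-27 ALLOC][28-33 FREE]
free(d): d = 21 -> block [21-27 ALLOC]; mark free, coalesce with adjacent free neighbors -> [0-5 ALLOC][6-11 FREE][12-20 ALLOC][21-33 FREE]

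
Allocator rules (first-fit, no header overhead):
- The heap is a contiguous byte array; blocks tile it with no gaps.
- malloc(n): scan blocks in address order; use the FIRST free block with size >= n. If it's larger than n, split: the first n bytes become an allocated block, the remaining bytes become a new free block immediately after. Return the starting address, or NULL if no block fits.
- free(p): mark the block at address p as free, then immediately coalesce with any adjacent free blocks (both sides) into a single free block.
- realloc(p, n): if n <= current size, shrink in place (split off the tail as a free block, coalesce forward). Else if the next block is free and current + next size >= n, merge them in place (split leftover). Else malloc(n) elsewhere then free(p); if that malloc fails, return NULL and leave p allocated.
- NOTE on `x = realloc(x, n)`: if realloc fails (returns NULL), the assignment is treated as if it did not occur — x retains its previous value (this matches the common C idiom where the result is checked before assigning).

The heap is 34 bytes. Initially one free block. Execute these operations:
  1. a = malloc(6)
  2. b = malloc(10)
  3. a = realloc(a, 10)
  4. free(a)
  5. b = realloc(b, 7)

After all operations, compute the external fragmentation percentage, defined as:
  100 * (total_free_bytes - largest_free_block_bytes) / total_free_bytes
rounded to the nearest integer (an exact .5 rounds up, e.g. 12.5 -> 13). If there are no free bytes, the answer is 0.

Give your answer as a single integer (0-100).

Op 1: a = malloc(6) -> a = 0; heap: [0-5 ALLOC][6-33 FREE]
Op 2: b = malloc(10) -> b = 6; heap: [0-5 ALLOC][6-15 ALLOC][16-33 FREE]
Op 3: a = realloc(a, 10) -> a = 16; heap: [0-5 FREE][6-15 ALLOC][16-25 ALLOC][26-33 FREE]
Op 4: free(a) -> (freed a); heap: [0-5 FREE][6-15 ALLOC][16-33 FREE]
Op 5: b = realloc(b, 7) -> b = 6; heap: [0-5 FREE][6-12 ALLOC][13-33 FREE]
Free blocks: [6 21] total_free=27 largest=21 -> 100*(27-21)/27 = 600/27 ≈ 22.222 -> rounds to 22

Answer: 22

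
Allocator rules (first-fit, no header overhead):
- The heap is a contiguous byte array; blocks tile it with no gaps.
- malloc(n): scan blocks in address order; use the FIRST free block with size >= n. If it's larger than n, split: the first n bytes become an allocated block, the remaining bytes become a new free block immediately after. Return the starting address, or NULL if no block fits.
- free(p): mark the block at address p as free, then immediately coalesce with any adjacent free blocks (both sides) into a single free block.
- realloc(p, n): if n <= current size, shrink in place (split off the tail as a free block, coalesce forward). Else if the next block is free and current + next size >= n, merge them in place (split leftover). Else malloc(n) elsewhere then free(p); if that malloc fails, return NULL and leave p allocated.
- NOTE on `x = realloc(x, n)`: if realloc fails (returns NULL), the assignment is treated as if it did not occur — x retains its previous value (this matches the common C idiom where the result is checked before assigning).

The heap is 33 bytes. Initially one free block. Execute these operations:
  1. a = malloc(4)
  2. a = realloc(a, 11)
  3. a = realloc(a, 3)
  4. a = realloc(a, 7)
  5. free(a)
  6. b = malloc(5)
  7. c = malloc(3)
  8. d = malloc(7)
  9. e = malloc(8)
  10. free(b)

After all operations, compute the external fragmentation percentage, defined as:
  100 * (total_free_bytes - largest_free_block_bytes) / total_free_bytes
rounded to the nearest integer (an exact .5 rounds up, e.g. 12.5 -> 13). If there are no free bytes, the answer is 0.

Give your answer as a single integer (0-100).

Answer: 33

Derivation:
Op 1: a = malloc(4) -> a = 0; heap: [0-3 ALLOC][4-32 FREE]
Op 2: a = realloc(a, 11) -> a = 0; heap: [0-10 ALLOC][11-32 FREE]
Op 3: a = realloc(a, 3) -> a = 0; heap: [0-2 ALLOC][3-32 FREE]
Op 4: a = realloc(a, 7) -> a = 0; heap: [0-6 ALLOC][7-32 FREE]
Op 5: free(a) -> (freed a); heap: [0-32 FREE]
Op 6: b = malloc(5) -> b = 0; heap: [0-4 ALLOC][5-32 FREE]
Op 7: c = malloc(3) -> c = 5; heap: [0-4 ALLOC][5-7 ALLOC][8-32 FREE]
Op 8: d = malloc(7) -> d = 8; heap: [0-4 ALLOC][5-7 ALLOC][8-14 ALLOC][15-32 FREE]
Op 9: e = malloc(8) -> e = 15; heap: [0-4 ALLOC][5-7 ALLOC][8-14 ALLOC][15-22 ALLOC][23-32 FREE]
Op 10: free(b) -> (freed b); heap: [0-4 FREE][5-7 ALLOC][8-14 ALLOC][15-22 ALLOC][23-32 FREE]
Free blocks: [5 10] total_free=15 largest=10 -> 100*(15-10)/15 = 500/15 ≈ 33.333 -> rounds to 33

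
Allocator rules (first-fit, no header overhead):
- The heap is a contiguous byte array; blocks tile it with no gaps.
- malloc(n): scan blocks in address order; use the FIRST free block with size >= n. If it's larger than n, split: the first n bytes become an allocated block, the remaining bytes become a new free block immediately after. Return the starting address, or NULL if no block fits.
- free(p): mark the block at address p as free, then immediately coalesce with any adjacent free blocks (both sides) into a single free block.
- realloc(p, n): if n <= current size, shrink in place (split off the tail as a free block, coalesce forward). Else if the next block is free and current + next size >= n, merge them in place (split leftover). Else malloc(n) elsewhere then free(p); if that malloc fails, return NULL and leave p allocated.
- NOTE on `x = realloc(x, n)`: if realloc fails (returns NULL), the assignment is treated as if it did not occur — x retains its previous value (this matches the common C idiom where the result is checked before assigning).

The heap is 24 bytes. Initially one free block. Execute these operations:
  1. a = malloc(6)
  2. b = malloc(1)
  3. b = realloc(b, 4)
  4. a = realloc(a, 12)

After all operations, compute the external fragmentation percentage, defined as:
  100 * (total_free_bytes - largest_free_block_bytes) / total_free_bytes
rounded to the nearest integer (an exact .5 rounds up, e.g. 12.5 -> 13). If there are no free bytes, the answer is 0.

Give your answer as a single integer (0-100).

Op 1: a = malloc(6) -> a = 0; heap: [0-5 ALLOC][6-23 FREE]
Op 2: b = malloc(1) -> b = 6; heap: [0-5 ALLOC][6-6 ALLOC][7-23 FREE]
Op 3: b = realloc(b, 4) -> b = 6; heap: [0-5 ALLOC][6-9 ALLOC][10-23 FREE]
Op 4: a = realloc(a, 12) -> a = 10; heap: [0-5 FREE][6-9 ALLOC][10-21 ALLOC][22-23 FREE]
Free blocks: [6 2] total_free=8 largest=6 -> 100*(8-6)/8 = 200/8 = 25

Answer: 25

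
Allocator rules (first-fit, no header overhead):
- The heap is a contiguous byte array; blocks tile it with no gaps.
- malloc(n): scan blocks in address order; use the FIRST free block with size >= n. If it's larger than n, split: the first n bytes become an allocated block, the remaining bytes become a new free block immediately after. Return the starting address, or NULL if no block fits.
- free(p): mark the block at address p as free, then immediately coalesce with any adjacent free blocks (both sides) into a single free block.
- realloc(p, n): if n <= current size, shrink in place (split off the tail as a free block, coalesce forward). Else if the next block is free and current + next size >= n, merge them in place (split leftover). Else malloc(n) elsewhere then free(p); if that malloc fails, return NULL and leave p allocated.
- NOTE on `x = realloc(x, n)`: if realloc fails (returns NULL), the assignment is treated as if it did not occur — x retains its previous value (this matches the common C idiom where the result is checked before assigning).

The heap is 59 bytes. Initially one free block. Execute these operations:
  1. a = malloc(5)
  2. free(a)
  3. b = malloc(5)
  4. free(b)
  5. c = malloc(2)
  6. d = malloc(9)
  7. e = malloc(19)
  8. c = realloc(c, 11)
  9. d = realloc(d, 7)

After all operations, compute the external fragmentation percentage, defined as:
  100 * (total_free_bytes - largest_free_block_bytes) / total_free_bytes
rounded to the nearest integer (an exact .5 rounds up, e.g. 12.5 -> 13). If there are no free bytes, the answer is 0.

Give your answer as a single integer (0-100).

Op 1: a = malloc(5) -> a = 0; heap: [0-4 ALLOC][5-58 FREE]
Op 2: free(a) -> (freed a); heap: [0-58 FREE]
Op 3: b = malloc(5) -> b = 0; heap: [0-4 ALLOC][5-58 FREE]
Op 4: free(b) -> (freed b); heap: [0-58 FREE]
Op 5: c = malloc(2) -> c = 0; heap: [0-1 ALLOC][2-58 FREE]
Op 6: d = malloc(9) -> d = 2; heap: [0-1 ALLOC][2-10 ALLOC][11-58 FREE]
Op 7: e = malloc(19) -> e = 11; heap: [0-1 ALLOC][2-10 ALLOC][11-29 ALLOC][30-58 FREE]
Op 8: c = realloc(c, 11) -> c = 30; heap: [0-1 FREE][2-10 ALLOC][11-29 ALLOC][30-40 ALLOC][41-58 FREE]
Op 9: d = realloc(d, 7) -> d = 2; heap: [0-1 FREE][2-8 ALLOC][9-10 FREE][11-29 ALLOC][30-40 ALLOC][41-58 FREE]
Free blocks: [2 2 18] total_free=22 largest=18 -> 100*(22-18)/22 = 400/22 ≈ 18.182 -> rounds to 18

Answer: 18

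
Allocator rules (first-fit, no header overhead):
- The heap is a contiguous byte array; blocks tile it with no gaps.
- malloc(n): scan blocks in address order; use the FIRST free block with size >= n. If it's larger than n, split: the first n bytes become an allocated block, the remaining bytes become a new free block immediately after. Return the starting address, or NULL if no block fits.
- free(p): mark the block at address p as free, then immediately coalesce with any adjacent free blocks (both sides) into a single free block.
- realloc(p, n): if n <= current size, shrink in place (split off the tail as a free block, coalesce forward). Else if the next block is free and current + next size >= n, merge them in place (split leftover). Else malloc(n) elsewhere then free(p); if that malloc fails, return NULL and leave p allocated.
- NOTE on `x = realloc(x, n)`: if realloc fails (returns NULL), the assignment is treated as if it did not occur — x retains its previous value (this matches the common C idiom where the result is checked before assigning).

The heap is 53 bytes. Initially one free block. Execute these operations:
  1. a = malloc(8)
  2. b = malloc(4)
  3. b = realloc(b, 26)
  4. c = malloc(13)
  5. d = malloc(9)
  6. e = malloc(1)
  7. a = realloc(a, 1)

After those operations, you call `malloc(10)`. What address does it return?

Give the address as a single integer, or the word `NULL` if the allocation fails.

Op 1: a = malloc(8) -> a = 0; heap: [0-7 ALLOC][8-52 FREE]
Op 2: b = malloc(4) -> b = 8; heap: [0-7 ALLOC][8-11 ALLOC][12-52 FREE]
Op 3: b = realloc(b, 26) -> b = 8; heap: [0-7 ALLOC][8-33 ALLOC][34-52 FREE]
Op 4: c = malloc(13) -> c = 34; heap: [0-7 ALLOC][8-33 ALLOC][34-46 ALLOC][47-52 FREE]
Op 5: d = malloc(9) -> d = NULL; heap: [0-7 ALLOC][8-33 ALLOC][34-46 ALLOC][47-52 FREE]
Op 6: e = malloc(1) -> e = 47; heap: [0-7 ALLOC][8-33 ALLOC][34-46 ALLOC][47-47 ALLOC][48-52 FREE]
Op 7: a = realloc(a, 1) -> a = 0; heap: [0-0 ALLOC][1-7 FREE][8-33 ALLOC][34-46 ALLOC][47-47 ALLOC][48-52 FREE]
malloc(10): first-fit scan over [0-0 ALLOC][1-7 FREE][8-33 ALLOC][34-46 ALLOC][47-47 ALLOC][48-52 FREE] -> NULL

Answer: NULL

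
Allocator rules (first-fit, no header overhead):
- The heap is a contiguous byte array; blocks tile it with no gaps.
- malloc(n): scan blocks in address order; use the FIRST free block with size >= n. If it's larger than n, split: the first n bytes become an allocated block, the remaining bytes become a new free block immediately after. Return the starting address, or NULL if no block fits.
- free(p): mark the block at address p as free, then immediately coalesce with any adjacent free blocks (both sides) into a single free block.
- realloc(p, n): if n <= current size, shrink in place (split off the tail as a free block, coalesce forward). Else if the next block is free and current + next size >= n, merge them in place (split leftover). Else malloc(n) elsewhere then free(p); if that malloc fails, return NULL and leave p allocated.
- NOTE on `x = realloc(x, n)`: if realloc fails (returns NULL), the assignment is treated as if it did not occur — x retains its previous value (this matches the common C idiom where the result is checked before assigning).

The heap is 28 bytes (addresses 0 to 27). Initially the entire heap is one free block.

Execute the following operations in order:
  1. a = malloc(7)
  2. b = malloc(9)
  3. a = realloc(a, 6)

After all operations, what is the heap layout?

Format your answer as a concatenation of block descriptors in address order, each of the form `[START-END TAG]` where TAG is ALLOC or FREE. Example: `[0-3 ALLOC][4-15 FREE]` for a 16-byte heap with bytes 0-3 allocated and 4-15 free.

Op 1: a = malloc(7) -> a = 0; heap: [0-6 ALLOC][7-27 FREE]
Op 2: b = malloc(9) -> b = 7; heap: [0-6 ALLOC][7-15 ALLOC][16-27 FREE]
Op 3: a = realloc(a, 6) -> a = 0; heap: [0-5 ALLOC][6-6 FREE][7-15 ALLOC][16-27 FREE]

Answer: [0-5 ALLOC][6-6 FREE][7-15 ALLOC][16-27 FREE]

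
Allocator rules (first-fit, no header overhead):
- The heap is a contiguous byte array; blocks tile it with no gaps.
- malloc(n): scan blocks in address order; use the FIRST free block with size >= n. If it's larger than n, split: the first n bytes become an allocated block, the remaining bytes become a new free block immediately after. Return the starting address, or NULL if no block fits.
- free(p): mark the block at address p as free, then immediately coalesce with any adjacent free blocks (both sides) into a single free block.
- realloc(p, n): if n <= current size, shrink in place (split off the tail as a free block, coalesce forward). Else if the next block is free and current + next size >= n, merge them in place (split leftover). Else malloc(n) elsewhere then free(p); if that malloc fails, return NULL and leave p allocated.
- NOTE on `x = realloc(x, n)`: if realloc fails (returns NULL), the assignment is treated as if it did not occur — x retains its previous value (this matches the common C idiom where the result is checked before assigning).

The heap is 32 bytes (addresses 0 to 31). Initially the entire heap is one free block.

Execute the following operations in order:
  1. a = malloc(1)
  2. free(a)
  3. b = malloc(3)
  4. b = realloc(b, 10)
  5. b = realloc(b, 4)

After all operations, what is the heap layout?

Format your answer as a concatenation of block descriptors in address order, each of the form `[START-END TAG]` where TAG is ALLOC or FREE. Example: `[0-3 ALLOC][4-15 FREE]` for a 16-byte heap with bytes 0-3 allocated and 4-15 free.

Answer: [0-3 ALLOC][4-31 FREE]

Derivation:
Op 1: a = malloc(1) -> a = 0; heap: [0-0 ALLOC][1-31 FREE]
Op 2: free(a) -> (freed a); heap: [0-31 FREE]
Op 3: b = malloc(3) -> b = 0; heap: [0-2 ALLOC][3-31 FREE]
Op 4: b = realloc(b, 10) -> b = 0; heap: [0-9 ALLOC][10-31 FREE]
Op 5: b = realloc(b, 4) -> b = 0; heap: [0-3 ALLOC][4-31 FREE]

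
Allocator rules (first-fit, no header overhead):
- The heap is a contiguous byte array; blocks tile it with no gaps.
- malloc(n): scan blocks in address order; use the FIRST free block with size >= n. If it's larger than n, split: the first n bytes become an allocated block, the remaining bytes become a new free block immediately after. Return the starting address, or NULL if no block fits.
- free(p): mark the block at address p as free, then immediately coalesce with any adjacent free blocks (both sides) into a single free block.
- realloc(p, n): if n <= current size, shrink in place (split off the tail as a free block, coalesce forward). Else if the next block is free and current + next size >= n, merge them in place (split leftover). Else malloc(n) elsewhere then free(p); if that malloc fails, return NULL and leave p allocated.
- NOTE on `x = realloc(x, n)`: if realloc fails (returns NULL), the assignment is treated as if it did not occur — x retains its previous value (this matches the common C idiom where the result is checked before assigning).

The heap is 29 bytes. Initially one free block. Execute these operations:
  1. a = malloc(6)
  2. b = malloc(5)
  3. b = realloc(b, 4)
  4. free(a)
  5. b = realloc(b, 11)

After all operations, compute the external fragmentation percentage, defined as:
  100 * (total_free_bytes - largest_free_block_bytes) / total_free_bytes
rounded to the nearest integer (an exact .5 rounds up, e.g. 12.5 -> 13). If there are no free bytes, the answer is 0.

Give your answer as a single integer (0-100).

Op 1: a = malloc(6) -> a = 0; heap: [0-5 ALLOC][6-28 FREE]
Op 2: b = malloc(5) -> b = 6; heap: [0-5 ALLOC][6-10 ALLOC][11-28 FREE]
Op 3: b = realloc(b, 4) -> b = 6; heap: [0-5 ALLOC][6-9 ALLOC][10-28 FREE]
Op 4: free(a) -> (freed a); heap: [0-5 FREE][6-9 ALLOC][10-28 FREE]
Op 5: b = realloc(b, 11) -> b = 6; heap: [0-5 FREE][6-16 ALLOC][17-28 FREE]
Free blocks: [6 12] total_free=18 largest=12 -> 100*(18-12)/18 = 600/18 ≈ 33.333 -> rounds to 33

Answer: 33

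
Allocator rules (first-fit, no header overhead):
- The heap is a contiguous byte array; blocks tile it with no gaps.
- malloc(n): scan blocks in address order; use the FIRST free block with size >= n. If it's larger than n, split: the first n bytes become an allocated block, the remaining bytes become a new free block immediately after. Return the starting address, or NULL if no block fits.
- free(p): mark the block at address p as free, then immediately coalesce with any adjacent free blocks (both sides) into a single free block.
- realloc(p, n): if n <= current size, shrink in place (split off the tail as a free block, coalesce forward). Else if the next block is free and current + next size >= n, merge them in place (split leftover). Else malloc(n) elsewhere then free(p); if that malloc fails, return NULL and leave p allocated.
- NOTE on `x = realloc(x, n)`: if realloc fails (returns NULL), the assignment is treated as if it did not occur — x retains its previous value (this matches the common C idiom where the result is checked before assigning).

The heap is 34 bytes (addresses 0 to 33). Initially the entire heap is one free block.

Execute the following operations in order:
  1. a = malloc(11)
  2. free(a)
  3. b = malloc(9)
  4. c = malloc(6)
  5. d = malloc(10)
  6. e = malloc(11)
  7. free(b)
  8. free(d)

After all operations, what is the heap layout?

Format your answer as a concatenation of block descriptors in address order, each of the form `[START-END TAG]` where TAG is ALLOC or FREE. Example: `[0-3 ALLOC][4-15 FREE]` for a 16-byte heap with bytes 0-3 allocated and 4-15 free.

Answer: [0-8 FREE][9-14 ALLOC][15-33 FREE]

Derivation:
Op 1: a = malloc(11) -> a = 0; heap: [0-10 ALLOC][11-33 FREE]
Op 2: free(a) -> (freed a); heap: [0-33 FREE]
Op 3: b = malloc(9) -> b = 0; heap: [0-8 ALLOC][9-33 FREE]
Op 4: c = malloc(6) -> c = 9; heap: [0-8 ALLOC][9-14 ALLOC][15-33 FREE]
Op 5: d = malloc(10) -> d = 15; heap: [0-8 ALLOC][9-14 ALLOC][15-24 ALLOC][25-33 FREE]
Op 6: e = malloc(11) -> e = NULL; heap: [0-8 ALLOC][9-14 ALLOC][15-24 ALLOC][25-33 FREE]
Op 7: free(b) -> (freed b); heap: [0-8 FREE][9-14 ALLOC][15-24 ALLOC][25-33 FREE]
Op 8: free(d) -> (freed d); heap: [0-8 FREE][9-14 ALLOC][15-33 FREE]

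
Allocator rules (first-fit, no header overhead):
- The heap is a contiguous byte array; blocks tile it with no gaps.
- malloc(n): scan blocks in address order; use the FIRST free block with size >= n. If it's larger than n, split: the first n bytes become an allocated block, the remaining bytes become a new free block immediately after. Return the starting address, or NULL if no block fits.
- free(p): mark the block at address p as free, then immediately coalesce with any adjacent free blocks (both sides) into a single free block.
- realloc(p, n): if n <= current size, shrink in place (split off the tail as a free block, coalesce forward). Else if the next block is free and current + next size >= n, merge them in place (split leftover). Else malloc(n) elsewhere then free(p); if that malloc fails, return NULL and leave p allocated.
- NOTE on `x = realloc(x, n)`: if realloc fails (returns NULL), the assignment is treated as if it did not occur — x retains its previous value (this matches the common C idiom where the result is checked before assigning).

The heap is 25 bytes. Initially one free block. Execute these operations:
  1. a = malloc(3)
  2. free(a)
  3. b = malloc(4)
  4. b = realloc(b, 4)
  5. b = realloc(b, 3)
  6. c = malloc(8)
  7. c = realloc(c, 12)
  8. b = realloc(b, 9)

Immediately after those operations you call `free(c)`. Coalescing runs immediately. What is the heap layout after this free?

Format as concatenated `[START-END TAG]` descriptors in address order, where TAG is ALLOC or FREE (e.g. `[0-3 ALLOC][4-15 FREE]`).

Answer: [0-14 FREE][15-23 ALLOC][24-24 FREE]

Derivation:
Op 1: a = malloc(3) -> a = 0; heap: [0-2 ALLOC][3-24 FREE]
Op 2: free(a) -> (freed a); heap: [0-24 FREE]
Op 3: b = malloc(4) -> b = 0; heap: [0-3 ALLOC][4-24 FREE]
Op 4: b = realloc(b, 4) -> b = 0; heap: [0-3 ALLOC][4-24 FREE]
Op 5: b = realloc(b, 3) -> b = 0; heap: [0-2 ALLOC][3-24 FREE]
Op 6: c = malloc(8) -> c = 3; heap: [0-2 ALLOC][3-10 ALLOC][11-24 FREE]
Op 7: c = realloc(c, 12) -> c = 3; heap: [0-2 ALLOC][3-14 ALLOC][15-24 FREE]
Op 8: b = realloc(b, 9) -> b = 15; heap: [0-2 FREE][3-14 ALLOC][15-23 ALLOC][24-24 FREE]
free(c): c = 3 -> block [3-14 ALLOC]; mark free, coalesce with adjacent free neighbors -> [0-14 FREE][15-23 ALLOC][24-24 FREE]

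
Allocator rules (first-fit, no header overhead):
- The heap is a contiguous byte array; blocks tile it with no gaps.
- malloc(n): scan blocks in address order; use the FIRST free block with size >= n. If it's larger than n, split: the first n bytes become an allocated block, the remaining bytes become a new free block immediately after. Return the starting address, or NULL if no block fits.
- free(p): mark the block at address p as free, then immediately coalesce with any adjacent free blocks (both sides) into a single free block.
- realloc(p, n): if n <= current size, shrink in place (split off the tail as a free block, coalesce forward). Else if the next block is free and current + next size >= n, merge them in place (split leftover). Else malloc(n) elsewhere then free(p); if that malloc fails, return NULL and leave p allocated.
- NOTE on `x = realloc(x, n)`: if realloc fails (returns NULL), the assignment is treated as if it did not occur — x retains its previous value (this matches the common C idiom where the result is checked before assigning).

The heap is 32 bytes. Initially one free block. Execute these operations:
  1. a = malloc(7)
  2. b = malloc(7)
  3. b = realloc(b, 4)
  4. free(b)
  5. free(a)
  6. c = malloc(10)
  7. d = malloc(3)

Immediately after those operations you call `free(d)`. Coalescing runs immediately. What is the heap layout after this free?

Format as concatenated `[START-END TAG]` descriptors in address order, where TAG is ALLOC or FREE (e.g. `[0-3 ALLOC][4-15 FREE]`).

Op 1: a = malloc(7) -> a = 0; heap: [0-6 ALLOC][7-31 FREE]
Op 2: b = malloc(7) -> b = 7; heap: [0-6 ALLOC][7-13 ALLOC][14-31 FREE]
Op 3: b = realloc(b, 4) -> b = 7; heap: [0-6 ALLOC][7-10 ALLOC][11-31 FREE]
Op 4: free(b) -> (freed b); heap: [0-6 ALLOC][7-31 FREE]
Op 5: free(a) -> (freed a); heap: [0-31 FREE]
Op 6: c = malloc(10) -> c = 0; heap: [0-9 ALLOC][10-31 FREE]
Op 7: d = malloc(3) -> d = 10; heap: [0-9 ALLOC][10-12 ALLOC][13-31 FREE]
free(d): d = 10 -> block [10-12 ALLOC]; mark free, coalesce with adjacent free neighbors -> [0-9 ALLOC][10-31 FREE]

Answer: [0-9 ALLOC][10-31 FREE]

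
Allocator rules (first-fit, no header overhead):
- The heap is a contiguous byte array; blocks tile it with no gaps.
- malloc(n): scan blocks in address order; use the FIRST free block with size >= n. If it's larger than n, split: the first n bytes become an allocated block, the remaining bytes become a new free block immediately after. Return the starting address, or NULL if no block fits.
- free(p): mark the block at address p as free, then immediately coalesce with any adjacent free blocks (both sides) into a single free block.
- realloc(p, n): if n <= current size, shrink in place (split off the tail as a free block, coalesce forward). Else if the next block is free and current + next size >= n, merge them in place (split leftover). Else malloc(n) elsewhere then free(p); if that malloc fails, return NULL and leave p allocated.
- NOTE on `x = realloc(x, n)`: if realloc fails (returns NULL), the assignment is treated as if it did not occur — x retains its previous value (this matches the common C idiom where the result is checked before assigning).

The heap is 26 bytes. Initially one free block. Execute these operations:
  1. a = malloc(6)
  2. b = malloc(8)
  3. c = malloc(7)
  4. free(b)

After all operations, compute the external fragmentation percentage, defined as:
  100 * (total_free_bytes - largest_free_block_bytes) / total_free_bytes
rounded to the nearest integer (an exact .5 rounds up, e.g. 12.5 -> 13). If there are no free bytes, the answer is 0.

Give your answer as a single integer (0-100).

Op 1: a = malloc(6) -> a = 0; heap: [0-5 ALLOC][6-25 FREE]
Op 2: b = malloc(8) -> b = 6; heap: [0-5 ALLOC][6-13 ALLOC][14-25 FREE]
Op 3: c = malloc(7) -> c = 14; heap: [0-5 ALLOC][6-13 ALLOC][14-20 ALLOC][21-25 FREE]
Op 4: free(b) -> (freed b); heap: [0-5 ALLOC][6-13 FREE][14-20 ALLOC][21-25 FREE]
Free blocks: [8 5] total_free=13 largest=8 -> 100*(13-8)/13 = 500/13 ≈ 38.462 -> rounds to 38

Answer: 38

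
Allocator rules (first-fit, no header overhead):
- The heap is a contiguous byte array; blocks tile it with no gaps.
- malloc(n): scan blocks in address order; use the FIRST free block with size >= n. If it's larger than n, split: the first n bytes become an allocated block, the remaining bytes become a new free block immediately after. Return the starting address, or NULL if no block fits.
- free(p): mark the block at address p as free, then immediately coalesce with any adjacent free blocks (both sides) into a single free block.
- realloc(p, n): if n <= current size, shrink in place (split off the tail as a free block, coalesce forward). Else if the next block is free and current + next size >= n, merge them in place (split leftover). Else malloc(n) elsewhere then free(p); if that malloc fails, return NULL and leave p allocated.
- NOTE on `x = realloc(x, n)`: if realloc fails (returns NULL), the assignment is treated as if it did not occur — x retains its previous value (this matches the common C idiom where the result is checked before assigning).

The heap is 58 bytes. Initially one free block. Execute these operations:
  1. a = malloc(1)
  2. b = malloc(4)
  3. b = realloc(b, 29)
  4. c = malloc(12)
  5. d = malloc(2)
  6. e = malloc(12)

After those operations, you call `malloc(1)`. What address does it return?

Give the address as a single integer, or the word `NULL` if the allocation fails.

Answer: 56

Derivation:
Op 1: a = malloc(1) -> a = 0; heap: [0-0 ALLOC][1-57 FREE]
Op 2: b = malloc(4) -> b = 1; heap: [0-0 ALLOC][1-4 ALLOC][5-57 FREE]
Op 3: b = realloc(b, 29) -> b = 1; heap: [0-0 ALLOC][1-29 ALLOC][30-57 FREE]
Op 4: c = malloc(12) -> c = 30; heap: [0-0 ALLOC][1-29 ALLOC][30-41 ALLOC][42-57 FREE]
Op 5: d = malloc(2) -> d = 42; heap: [0-0 ALLOC][1-29 ALLOC][30-41 ALLOC][42-43 ALLOC][44-57 FREE]
Op 6: e = malloc(12) -> e = 44; heap: [0-0 ALLOC][1-29 ALLOC][30-41 ALLOC][42-43 ALLOC][44-55 ALLOC][56-57 FREE]
malloc(1): first-fit scan over [0-0 ALLOC][1-29 ALLOC][30-41 ALLOC][42-43 ALLOC][44-55 ALLOC][56-57 FREE] -> 56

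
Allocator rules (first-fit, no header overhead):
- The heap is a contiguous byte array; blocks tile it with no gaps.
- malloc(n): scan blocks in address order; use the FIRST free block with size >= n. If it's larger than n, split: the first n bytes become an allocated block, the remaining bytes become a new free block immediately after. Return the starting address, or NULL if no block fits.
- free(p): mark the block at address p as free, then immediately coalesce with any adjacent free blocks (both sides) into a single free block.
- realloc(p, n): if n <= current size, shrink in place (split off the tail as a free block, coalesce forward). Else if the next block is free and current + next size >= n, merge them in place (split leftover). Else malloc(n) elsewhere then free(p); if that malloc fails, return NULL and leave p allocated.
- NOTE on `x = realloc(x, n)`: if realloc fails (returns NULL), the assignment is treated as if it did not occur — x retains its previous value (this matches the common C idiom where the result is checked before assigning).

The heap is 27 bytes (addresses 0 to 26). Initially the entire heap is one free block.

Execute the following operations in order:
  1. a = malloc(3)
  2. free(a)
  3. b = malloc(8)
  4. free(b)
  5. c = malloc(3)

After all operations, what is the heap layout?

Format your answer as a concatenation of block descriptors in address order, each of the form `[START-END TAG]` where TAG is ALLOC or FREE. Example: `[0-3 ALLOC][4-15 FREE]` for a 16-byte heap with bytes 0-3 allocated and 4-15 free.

Op 1: a = malloc(3) -> a = 0; heap: [0-2 ALLOC][3-26 FREE]
Op 2: free(a) -> (freed a); heap: [0-26 FREE]
Op 3: b = malloc(8) -> b = 0; heap: [0-7 ALLOC][8-26 FREE]
Op 4: free(b) -> (freed b); heap: [0-26 FREE]
Op 5: c = malloc(3) -> c = 0; heap: [0-2 ALLOC][3-26 FREE]

Answer: [0-2 ALLOC][3-26 FREE]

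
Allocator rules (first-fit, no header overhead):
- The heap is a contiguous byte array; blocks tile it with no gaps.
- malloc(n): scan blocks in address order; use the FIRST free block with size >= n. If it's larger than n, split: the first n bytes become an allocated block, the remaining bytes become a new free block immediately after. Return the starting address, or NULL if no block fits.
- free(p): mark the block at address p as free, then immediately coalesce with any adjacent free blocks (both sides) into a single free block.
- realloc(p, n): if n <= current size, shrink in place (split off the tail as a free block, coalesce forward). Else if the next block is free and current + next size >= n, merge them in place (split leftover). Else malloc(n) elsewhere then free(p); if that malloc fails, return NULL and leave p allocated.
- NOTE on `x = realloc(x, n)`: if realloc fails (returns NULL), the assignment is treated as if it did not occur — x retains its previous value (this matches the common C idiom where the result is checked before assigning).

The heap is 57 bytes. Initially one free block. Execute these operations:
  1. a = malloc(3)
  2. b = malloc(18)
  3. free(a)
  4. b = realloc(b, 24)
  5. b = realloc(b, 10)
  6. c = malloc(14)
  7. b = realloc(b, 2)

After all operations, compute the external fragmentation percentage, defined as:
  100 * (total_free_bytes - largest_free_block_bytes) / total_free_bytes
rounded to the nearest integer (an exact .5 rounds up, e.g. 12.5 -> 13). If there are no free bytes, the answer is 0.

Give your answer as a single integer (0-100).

Op 1: a = malloc(3) -> a = 0; heap: [0-2 ALLOC][3-56 FREE]
Op 2: b = malloc(18) -> b = 3; heap: [0-2 ALLOC][3-20 ALLOC][21-56 FREE]
Op 3: free(a) -> (freed a); heap: [0-2 FREE][3-20 ALLOC][21-56 FREE]
Op 4: b = realloc(b, 24) -> b = 3; heap: [0-2 FREE][3-26 ALLOC][27-56 FREE]
Op 5: b = realloc(b, 10) -> b = 3; heap: [0-2 FREE][3-12 ALLOC][13-56 FREE]
Op 6: c = malloc(14) -> c = 13; heap: [0-2 FREE][3-12 ALLOC][13-26 ALLOC][27-56 FREE]
Op 7: b = realloc(b, 2) -> b = 3; heap: [0-2 FREE][3-4 ALLOC][5-12 FREE][13-26 ALLOC][27-56 FREE]
Free blocks: [3 8 30] total_free=41 largest=30 -> 100*(41-30)/41 = 1100/41 ≈ 26.829 -> rounds to 27

Answer: 27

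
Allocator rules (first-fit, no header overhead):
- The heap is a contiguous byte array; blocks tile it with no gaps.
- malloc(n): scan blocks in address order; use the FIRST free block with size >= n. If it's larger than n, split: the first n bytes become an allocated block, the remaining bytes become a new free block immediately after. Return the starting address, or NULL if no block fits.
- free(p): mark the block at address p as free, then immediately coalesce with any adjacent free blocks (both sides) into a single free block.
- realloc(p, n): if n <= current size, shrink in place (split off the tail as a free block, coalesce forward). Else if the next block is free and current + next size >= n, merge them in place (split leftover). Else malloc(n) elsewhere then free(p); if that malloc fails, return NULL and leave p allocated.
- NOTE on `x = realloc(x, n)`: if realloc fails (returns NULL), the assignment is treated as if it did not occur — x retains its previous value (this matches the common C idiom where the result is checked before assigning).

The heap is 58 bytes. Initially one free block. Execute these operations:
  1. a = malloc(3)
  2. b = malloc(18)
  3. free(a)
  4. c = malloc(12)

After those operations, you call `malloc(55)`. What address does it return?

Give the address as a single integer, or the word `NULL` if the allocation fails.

Op 1: a = malloc(3) -> a = 0; heap: [0-2 ALLOC][3-57 FREE]
Op 2: b = malloc(18) -> b = 3; heap: [0-2 ALLOC][3-20 ALLOC][21-57 FREE]
Op 3: free(a) -> (freed a); heap: [0-2 FREE][3-20 ALLOC][21-57 FREE]
Op 4: c = malloc(12) -> c = 21; heap: [0-2 FREE][3-20 ALLOC][21-32 ALLOC][33-57 FREE]
malloc(55): first-fit scan over [0-2 FREE][3-20 ALLOC][21-32 ALLOC][33-57 FREE] -> NULL

Answer: NULL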